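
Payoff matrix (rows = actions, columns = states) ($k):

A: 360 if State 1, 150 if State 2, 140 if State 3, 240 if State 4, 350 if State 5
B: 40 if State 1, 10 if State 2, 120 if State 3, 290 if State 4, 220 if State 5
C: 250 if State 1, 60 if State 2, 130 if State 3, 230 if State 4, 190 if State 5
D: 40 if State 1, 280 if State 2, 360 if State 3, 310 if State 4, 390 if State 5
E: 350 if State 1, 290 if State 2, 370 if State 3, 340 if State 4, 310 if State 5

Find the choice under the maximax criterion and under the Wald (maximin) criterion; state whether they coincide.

maximax → D; maximin → E (disagree)

Row maxima: A=360, B=290, C=250, D=390, E=370
Best best-case = 390 → D.
Row minima: A=140, B=10, C=60, D=40, E=290
Best worst-case = 290 → E.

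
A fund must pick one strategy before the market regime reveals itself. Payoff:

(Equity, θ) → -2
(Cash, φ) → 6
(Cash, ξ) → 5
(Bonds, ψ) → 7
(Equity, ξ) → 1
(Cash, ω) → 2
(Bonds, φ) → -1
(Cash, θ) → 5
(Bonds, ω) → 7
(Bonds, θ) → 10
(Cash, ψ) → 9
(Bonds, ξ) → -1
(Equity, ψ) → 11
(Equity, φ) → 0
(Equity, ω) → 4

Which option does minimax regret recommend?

Column bests: θ=10, φ=6, ψ=11, ω=7, ξ=5.
Cash regrets: 5, 0, 2, 5, 0 → max 5
Bonds regrets: 0, 7, 4, 0, 6 → max 7
Equity regrets: 12, 6, 0, 3, 4 → max 12
Smallest max regret = 5 → Cash.

Cash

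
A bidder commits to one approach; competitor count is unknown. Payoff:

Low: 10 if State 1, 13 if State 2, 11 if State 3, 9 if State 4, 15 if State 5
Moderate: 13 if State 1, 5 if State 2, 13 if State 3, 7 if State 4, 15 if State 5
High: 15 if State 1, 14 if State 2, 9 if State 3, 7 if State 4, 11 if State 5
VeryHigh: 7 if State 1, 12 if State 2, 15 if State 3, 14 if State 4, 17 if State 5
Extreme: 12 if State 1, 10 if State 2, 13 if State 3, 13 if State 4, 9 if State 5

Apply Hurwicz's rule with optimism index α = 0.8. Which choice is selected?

VeryHigh

Low: 0.8·15 + 0.2·9 = 13.8
Moderate: 0.8·15 + 0.2·5 = 13
High: 0.8·15 + 0.2·7 = 13.4
VeryHigh: 0.8·17 + 0.2·7 = 15
Extreme: 0.8·13 + 0.2·9 = 12.2
Highest Hurwicz score = 15 → VeryHigh.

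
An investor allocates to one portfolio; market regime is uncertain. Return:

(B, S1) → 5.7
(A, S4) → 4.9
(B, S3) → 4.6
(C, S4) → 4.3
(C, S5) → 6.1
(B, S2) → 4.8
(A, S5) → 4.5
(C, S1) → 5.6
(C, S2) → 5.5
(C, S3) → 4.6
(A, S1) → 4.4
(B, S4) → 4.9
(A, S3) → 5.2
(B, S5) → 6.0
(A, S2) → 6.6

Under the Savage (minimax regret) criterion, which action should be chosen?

Column bests: S1=5.7, S2=6.6, S3=5.2, S4=4.9, S5=6.1.
A regrets: 1.3, 0.0, 0.0, 0.0, 1.6 → max 1.6
B regrets: 0.0, 1.8, 0.6, 0.0, 0.1 → max 1.8
C regrets: 0.1, 1.1, 0.6, 0.6, 0.0 → max 1.1
Smallest max regret = 1.1 → C.

C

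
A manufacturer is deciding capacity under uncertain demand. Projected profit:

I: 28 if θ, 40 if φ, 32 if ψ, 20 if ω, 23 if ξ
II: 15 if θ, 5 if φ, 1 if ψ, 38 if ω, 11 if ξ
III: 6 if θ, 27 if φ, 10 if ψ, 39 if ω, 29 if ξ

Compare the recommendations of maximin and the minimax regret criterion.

Row minima: I=20, II=1, III=6
Best worst-case = 20 → I.
Column bests: θ=28, φ=40, ψ=32, ω=39, ξ=29.
I regrets: 0, 0, 0, 19, 6 → max 19
II regrets: 13, 35, 31, 1, 18 → max 35
III regrets: 22, 13, 22, 0, 0 → max 22
Smallest max regret = 19 → I.

maximin → I; minimax regret → I (agree)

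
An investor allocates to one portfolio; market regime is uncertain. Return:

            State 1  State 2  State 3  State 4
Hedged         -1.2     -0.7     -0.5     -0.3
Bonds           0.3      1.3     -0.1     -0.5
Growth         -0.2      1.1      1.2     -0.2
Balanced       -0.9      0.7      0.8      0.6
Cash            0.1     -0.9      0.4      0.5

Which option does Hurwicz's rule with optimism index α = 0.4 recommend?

Growth

Hedged: 0.4·(-0.3) + 0.6·(-1.2) = -0.84
Bonds: 0.4·1.3 + 0.6·(-0.5) = 0.22
Growth: 0.4·1.2 + 0.6·(-0.2) = 0.36
Balanced: 0.4·0.8 + 0.6·(-0.9) = -0.22
Cash: 0.4·0.5 + 0.6·(-0.9) = -0.34
Highest Hurwicz score = 0.36 → Growth.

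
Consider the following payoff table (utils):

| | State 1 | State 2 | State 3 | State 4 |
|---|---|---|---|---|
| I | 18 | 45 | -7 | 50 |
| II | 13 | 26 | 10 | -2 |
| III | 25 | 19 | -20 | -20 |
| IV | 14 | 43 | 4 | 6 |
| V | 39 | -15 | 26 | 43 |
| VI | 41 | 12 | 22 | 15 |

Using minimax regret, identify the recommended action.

Column bests: State 1=41, State 2=45, State 3=26, State 4=50.
I regrets: 23, 0, 33, 0 → max 33
II regrets: 28, 19, 16, 52 → max 52
III regrets: 16, 26, 46, 70 → max 70
IV regrets: 27, 2, 22, 44 → max 44
V regrets: 2, 60, 0, 7 → max 60
VI regrets: 0, 33, 4, 35 → max 35
Smallest max regret = 33 → I.

I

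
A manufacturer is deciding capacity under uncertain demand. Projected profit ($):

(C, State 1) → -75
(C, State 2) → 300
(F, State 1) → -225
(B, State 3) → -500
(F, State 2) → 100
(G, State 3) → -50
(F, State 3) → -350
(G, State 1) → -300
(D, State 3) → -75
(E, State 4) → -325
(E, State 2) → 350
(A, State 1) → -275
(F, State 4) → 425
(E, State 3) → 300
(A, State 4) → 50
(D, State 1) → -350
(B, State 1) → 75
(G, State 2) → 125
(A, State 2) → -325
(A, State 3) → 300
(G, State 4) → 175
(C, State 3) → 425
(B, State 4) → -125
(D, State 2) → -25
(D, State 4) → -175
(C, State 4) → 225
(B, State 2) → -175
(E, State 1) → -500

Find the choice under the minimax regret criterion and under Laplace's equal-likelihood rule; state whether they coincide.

Column bests: State 1=75, State 2=350, State 3=425, State 4=425.
A regrets: 350, 675, 125, 375 → max 675
B regrets: 0, 525, 925, 550 → max 925
C regrets: 150, 50, 0, 200 → max 200
D regrets: 425, 375, 500, 600 → max 600
E regrets: 575, 0, 125, 750 → max 750
F regrets: 300, 250, 775, 0 → max 775
G regrets: 375, 225, 475, 250 → max 475
Smallest max regret = 200 → C.
Row averages: A=-62.5, B=-181.25, C=218.75, D=-156.25, E=-43.75, F=-12.5, G=-12.5
Highest average = 218.75 → C.

minimax regret → C; laplace → C (agree)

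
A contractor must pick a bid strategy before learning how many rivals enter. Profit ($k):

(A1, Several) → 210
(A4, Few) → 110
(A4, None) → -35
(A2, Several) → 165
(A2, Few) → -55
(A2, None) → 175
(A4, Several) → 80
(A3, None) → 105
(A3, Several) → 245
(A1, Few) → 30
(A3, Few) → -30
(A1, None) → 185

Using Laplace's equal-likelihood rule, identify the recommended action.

Row averages: A1=425/3, A2=95, A3=320/3, A4=155/3
Highest average = 425/3 → A1.

A1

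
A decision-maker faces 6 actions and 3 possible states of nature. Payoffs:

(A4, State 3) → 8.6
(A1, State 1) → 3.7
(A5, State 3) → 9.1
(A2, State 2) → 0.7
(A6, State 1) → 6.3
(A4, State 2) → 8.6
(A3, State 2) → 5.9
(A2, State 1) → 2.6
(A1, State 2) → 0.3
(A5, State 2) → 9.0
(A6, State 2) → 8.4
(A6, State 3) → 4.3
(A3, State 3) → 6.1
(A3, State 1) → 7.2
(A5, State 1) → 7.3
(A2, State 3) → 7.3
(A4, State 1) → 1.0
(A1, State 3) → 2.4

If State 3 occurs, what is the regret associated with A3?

Best payoff under State 3 is 9.1.
Regret = 9.1 − 6.1 = 3.0.

3.0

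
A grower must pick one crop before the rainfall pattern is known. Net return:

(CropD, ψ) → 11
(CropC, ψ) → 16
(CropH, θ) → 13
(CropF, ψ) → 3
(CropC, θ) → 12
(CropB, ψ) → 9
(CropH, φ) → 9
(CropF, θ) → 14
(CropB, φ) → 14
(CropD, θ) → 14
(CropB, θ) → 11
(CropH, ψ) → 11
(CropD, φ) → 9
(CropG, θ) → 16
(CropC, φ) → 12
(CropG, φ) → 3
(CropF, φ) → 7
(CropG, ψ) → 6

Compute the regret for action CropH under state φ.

5

Best payoff under φ is 14.
Regret = 14 − 9 = 5.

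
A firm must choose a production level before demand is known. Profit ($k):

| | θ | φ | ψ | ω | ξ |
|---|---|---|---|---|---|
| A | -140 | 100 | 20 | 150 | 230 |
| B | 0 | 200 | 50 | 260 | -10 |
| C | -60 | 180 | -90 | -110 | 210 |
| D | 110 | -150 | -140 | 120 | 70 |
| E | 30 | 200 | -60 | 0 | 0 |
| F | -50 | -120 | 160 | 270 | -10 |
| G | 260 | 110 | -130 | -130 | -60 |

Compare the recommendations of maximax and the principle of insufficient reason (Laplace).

maximax → F; laplace → B (disagree)

Row maxima: A=230, B=260, C=210, D=120, E=200, F=270, G=260
Best best-case = 270 → F.
Row averages: A=72, B=100, C=26, D=2, E=34, F=50, G=10
Highest average = 100 → B.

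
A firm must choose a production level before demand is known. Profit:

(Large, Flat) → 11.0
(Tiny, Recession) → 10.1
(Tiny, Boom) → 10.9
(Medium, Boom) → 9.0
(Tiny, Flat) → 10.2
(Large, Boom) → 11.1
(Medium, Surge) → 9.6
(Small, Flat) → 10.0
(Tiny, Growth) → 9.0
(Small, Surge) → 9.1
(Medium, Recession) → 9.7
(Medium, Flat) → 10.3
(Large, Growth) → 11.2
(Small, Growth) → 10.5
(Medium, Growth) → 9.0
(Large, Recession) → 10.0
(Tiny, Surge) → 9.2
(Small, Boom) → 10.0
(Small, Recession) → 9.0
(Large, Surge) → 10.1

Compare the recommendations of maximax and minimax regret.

Row maxima: Tiny=10.9, Small=10.5, Medium=10.3, Large=11.2
Best best-case = 11.2 → Large.
Column bests: Recession=10.1, Flat=11.0, Growth=11.2, Boom=11.1, Surge=10.1.
Tiny regrets: 0.0, 0.8, 2.2, 0.2, 0.9 → max 2.2
Small regrets: 1.1, 1.0, 0.7, 1.1, 1.0 → max 1.1
Medium regrets: 0.4, 0.7, 2.2, 2.1, 0.5 → max 2.2
Large regrets: 0.1, 0.0, 0.0, 0.0, 0.0 → max 0.1
Smallest max regret = 0.1 → Large.

maximax → Large; minimax regret → Large (agree)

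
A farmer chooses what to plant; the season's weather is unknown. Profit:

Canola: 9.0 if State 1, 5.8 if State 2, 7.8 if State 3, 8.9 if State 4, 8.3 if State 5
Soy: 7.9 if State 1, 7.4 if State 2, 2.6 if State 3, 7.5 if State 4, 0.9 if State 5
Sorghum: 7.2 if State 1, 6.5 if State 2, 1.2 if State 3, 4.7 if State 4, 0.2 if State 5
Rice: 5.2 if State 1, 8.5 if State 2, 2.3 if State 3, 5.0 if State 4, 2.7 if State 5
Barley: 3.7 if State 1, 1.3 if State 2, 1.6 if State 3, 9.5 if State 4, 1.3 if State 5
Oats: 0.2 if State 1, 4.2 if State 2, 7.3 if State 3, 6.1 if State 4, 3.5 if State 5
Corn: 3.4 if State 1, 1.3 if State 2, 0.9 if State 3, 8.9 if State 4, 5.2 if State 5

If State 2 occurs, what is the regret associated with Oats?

4.3

Best payoff under State 2 is 8.5.
Regret = 8.5 − 4.2 = 4.3.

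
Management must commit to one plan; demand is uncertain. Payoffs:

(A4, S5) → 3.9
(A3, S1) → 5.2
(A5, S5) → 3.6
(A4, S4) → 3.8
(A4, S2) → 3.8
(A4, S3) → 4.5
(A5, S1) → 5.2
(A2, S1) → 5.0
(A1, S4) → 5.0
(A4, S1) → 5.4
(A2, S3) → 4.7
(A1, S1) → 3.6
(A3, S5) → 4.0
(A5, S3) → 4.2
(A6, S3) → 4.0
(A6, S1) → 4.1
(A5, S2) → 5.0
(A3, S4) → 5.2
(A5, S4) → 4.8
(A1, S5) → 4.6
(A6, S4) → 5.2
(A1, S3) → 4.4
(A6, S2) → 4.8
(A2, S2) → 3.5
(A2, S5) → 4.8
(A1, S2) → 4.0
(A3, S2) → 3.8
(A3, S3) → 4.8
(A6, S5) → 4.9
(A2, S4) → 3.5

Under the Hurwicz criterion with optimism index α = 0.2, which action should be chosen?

A6

A1: 0.2·5.0 + 0.8·3.6 = 3.88
A2: 0.2·5.0 + 0.8·3.5 = 3.8
A3: 0.2·5.2 + 0.8·3.8 = 4.08
A4: 0.2·5.4 + 0.8·3.8 = 4.12
A5: 0.2·5.2 + 0.8·3.6 = 3.92
A6: 0.2·5.2 + 0.8·4.0 = 4.24
Highest Hurwicz score = 4.24 → A6.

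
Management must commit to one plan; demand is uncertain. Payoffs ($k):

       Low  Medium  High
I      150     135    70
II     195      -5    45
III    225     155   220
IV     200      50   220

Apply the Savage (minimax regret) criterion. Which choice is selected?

III

Column bests: Low=225, Medium=155, High=220.
I regrets: 75, 20, 150 → max 150
II regrets: 30, 160, 175 → max 175
III regrets: 0, 0, 0 → max 0
IV regrets: 25, 105, 0 → max 105
Smallest max regret = 0 → III.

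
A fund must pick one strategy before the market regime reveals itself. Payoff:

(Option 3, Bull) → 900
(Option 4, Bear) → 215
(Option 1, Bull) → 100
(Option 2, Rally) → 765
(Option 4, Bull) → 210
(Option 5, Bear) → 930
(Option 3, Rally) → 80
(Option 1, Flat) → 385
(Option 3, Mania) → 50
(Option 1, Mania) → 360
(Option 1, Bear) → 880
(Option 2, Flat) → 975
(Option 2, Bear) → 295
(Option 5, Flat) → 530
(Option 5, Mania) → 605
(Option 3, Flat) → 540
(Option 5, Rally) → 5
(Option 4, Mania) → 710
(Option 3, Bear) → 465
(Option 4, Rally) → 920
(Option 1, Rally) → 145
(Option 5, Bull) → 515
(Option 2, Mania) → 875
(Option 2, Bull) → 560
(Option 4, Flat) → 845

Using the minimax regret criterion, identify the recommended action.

Column bests: Bear=930, Flat=975, Bull=900, Rally=920, Mania=875.
Option 1 regrets: 50, 590, 800, 775, 515 → max 800
Option 2 regrets: 635, 0, 340, 155, 0 → max 635
Option 3 regrets: 465, 435, 0, 840, 825 → max 840
Option 4 regrets: 715, 130, 690, 0, 165 → max 715
Option 5 regrets: 0, 445, 385, 915, 270 → max 915
Smallest max regret = 635 → Option 2.

Option 2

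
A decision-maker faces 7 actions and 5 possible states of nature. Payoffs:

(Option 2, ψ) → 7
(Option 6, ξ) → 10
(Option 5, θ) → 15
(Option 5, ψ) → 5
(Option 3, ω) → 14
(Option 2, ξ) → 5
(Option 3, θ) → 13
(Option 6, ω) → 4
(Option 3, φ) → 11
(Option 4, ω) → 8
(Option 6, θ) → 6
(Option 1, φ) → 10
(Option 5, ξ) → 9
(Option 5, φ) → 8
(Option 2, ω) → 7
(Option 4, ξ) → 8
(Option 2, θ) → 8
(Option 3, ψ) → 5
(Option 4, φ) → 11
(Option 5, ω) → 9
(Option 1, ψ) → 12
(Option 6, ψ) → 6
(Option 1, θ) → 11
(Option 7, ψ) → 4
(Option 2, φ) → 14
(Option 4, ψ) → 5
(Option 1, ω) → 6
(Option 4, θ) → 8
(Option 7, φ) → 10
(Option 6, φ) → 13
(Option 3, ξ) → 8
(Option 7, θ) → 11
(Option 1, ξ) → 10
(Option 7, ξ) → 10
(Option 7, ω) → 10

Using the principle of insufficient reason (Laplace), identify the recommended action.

Option 3

Row averages: Option 1=9.8, Option 2=8.2, Option 3=10.2, Option 4=8, Option 5=9.2, Option 6=7.8, Option 7=9
Highest average = 10.2 → Option 3.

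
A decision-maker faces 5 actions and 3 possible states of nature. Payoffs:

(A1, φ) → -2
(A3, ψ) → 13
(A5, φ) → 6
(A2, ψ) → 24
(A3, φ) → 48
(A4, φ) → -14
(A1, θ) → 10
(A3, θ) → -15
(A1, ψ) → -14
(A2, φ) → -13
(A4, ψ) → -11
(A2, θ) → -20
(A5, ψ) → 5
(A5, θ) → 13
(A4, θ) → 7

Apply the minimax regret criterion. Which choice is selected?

Column bests: θ=13, φ=48, ψ=24.
A1 regrets: 3, 50, 38 → max 50
A2 regrets: 33, 61, 0 → max 61
A3 regrets: 28, 0, 11 → max 28
A4 regrets: 6, 62, 35 → max 62
A5 regrets: 0, 42, 19 → max 42
Smallest max regret = 28 → A3.

A3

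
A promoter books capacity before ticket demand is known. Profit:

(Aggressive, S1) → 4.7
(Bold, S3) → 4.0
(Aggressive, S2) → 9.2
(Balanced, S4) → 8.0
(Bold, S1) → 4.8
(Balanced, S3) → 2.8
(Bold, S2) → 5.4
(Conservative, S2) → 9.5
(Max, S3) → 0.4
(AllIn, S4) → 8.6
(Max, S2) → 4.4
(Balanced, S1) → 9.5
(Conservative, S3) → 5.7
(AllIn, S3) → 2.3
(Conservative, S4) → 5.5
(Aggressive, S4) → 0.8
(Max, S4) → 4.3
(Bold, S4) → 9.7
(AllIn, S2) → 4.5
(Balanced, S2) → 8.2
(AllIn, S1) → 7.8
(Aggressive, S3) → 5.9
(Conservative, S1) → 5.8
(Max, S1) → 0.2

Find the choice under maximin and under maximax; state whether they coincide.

maximin → Conservative; maximax → Bold (disagree)

Row minima: Conservative=5.5, Balanced=2.8, Aggressive=0.8, Bold=4.0, AllIn=2.3, Max=0.2
Best worst-case = 5.5 → Conservative.
Row maxima: Conservative=9.5, Balanced=9.5, Aggressive=9.2, Bold=9.7, AllIn=8.6, Max=4.4
Best best-case = 9.7 → Bold.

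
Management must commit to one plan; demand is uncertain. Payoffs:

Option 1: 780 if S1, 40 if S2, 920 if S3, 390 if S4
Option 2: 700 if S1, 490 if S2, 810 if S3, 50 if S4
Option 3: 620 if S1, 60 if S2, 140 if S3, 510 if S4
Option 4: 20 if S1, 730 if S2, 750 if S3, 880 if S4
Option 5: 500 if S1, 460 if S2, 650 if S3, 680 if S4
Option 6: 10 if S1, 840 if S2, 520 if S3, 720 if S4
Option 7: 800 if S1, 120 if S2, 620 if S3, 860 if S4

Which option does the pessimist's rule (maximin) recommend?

Option 5

Row minima: Option 1=40, Option 2=50, Option 3=60, Option 4=20, Option 5=460, Option 6=10, Option 7=120
Best worst-case = 460 → Option 5.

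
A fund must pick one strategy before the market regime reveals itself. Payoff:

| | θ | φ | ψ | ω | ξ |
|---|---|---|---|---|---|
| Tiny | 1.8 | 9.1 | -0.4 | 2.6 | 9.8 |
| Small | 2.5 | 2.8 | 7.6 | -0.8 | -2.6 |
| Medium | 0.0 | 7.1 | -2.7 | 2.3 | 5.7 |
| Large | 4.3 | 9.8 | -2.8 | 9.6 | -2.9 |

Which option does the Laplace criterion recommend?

Tiny

Row averages: Tiny=4.58, Small=1.9, Medium=2.48, Large=3.6
Highest average = 4.58 → Tiny.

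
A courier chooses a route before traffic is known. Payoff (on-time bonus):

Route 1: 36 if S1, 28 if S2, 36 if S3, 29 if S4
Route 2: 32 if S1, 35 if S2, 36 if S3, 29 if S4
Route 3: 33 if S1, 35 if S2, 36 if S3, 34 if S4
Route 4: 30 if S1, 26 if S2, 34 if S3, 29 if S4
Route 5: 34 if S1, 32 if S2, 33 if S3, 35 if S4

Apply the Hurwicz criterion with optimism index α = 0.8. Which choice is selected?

Route 1: 0.8·36 + 0.2·28 = 34.4
Route 2: 0.8·36 + 0.2·29 = 34.6
Route 3: 0.8·36 + 0.2·33 = 35.4
Route 4: 0.8·34 + 0.2·26 = 32.4
Route 5: 0.8·35 + 0.2·32 = 34.4
Highest Hurwicz score = 35.4 → Route 3.

Route 3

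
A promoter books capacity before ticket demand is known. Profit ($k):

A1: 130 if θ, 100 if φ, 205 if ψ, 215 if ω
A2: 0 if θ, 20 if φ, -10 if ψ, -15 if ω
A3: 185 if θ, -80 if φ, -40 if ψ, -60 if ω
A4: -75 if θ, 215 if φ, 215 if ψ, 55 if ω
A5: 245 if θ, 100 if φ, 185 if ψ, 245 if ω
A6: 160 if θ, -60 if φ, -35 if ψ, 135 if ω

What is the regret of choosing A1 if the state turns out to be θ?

Best payoff under θ is 245.
Regret = 245 − 130 = 115.

115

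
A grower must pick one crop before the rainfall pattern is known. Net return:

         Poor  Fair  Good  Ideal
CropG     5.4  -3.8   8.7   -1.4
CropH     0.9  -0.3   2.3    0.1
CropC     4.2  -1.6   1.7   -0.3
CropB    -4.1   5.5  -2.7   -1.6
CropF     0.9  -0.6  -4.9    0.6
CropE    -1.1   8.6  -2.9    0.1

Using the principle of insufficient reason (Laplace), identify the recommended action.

CropG

Row averages: CropG=2.225, CropH=0.75, CropC=1, CropB=-0.725, CropF=-1, CropE=1.175
Highest average = 2.225 → CropG.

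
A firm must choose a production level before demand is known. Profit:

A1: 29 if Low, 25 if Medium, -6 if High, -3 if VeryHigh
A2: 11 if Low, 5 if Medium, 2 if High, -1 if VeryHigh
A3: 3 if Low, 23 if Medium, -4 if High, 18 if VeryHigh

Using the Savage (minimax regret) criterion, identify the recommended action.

A2

Column bests: Low=29, Medium=25, High=2, VeryHigh=18.
A1 regrets: 0, 0, 8, 21 → max 21
A2 regrets: 18, 20, 0, 19 → max 20
A3 regrets: 26, 2, 6, 0 → max 26
Smallest max regret = 20 → A2.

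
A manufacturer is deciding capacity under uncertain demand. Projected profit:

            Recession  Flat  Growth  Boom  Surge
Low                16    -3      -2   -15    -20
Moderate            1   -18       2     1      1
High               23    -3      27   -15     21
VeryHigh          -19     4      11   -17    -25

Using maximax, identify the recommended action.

Row maxima: Low=16, Moderate=2, High=27, VeryHigh=11
Best best-case = 27 → High.

High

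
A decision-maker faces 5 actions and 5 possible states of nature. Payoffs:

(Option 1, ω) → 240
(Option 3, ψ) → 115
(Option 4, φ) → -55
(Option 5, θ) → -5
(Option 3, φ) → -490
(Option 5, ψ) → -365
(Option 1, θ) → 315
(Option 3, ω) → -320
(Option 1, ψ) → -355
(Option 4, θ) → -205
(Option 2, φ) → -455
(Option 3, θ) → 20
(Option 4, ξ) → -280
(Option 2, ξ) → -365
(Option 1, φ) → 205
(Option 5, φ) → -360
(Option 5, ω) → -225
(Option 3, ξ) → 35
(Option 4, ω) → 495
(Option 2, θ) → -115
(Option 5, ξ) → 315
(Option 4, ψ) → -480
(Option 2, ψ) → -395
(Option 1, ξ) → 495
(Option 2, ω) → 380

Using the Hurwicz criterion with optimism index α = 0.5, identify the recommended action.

Option 1

Option 1: 0.5·495 + 0.5·(-355) = 70
Option 2: 0.5·380 + 0.5·(-455) = -37.5
Option 3: 0.5·115 + 0.5·(-490) = -187.5
Option 4: 0.5·495 + 0.5·(-480) = 7.5
Option 5: 0.5·315 + 0.5·(-365) = -25
Highest Hurwicz score = 70 → Option 1.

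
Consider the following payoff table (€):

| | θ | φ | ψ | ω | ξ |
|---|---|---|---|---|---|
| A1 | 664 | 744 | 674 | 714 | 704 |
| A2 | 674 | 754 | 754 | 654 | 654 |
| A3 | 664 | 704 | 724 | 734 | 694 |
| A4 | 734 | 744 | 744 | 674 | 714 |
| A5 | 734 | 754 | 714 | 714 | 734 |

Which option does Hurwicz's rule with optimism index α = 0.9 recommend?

A1: 0.9·744 + 0.1·664 = 736
A2: 0.9·754 + 0.1·654 = 744
A3: 0.9·734 + 0.1·664 = 727
A4: 0.9·744 + 0.1·674 = 737
A5: 0.9·754 + 0.1·714 = 750
Highest Hurwicz score = 750 → A5.

A5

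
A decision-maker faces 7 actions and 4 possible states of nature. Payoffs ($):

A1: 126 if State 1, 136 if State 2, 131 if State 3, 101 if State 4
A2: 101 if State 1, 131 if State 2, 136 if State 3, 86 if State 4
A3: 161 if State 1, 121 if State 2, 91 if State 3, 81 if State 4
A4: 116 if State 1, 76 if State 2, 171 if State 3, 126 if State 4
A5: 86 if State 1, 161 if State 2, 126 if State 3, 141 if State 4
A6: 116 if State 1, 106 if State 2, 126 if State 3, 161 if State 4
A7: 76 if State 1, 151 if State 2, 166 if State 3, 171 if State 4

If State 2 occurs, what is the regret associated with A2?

30

Best payoff under State 2 is 161.
Regret = 161 − 131 = 30.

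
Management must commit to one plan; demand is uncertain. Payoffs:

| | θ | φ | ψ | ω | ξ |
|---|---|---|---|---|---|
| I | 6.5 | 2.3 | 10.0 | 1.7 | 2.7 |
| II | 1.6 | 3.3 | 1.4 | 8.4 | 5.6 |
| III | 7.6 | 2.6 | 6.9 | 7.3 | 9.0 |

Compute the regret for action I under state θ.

1.1

Best payoff under θ is 7.6.
Regret = 7.6 − 6.5 = 1.1.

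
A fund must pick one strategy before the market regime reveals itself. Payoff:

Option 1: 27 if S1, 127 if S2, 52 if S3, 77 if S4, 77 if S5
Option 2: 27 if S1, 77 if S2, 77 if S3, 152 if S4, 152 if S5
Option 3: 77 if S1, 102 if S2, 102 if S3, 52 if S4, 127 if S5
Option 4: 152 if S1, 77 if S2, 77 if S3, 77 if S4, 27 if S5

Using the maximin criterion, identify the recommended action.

Option 3

Row minima: Option 1=27, Option 2=27, Option 3=52, Option 4=27
Best worst-case = 52 → Option 3.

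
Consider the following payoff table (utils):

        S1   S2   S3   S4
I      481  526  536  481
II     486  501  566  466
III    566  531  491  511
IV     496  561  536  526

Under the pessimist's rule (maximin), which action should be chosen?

IV

Row minima: I=481, II=466, III=491, IV=496
Best worst-case = 496 → IV.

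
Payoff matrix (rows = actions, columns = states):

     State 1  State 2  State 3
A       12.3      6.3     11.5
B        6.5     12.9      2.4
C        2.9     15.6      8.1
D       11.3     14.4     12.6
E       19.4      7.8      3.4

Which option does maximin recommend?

Row minima: A=6.3, B=2.4, C=2.9, D=11.3, E=3.4
Best worst-case = 11.3 → D.

D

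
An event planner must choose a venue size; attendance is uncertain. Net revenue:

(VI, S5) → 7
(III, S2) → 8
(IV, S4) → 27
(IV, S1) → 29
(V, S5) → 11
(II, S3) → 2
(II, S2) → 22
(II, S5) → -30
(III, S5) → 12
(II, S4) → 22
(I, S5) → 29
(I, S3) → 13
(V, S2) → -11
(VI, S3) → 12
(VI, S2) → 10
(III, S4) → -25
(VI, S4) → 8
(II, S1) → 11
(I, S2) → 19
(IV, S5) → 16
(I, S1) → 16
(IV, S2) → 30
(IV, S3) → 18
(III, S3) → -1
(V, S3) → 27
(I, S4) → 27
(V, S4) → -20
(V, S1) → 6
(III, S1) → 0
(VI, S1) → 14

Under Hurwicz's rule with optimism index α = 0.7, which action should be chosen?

I: 0.7·29 + 0.3·13 = 24.2
II: 0.7·22 + 0.3·(-30) = 6.4
III: 0.7·12 + 0.3·(-25) = 0.9
IV: 0.7·30 + 0.3·16 = 25.8
V: 0.7·27 + 0.3·(-20) = 12.9
VI: 0.7·14 + 0.3·7 = 11.9
Highest Hurwicz score = 25.8 → IV.

IV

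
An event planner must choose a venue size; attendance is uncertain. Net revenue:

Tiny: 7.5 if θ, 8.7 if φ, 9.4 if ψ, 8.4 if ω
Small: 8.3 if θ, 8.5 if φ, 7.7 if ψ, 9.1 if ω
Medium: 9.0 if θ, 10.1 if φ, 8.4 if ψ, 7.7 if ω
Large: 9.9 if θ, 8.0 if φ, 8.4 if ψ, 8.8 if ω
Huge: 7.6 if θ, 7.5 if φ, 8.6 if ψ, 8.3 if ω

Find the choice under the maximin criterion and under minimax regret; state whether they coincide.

maximin → Large; minimax regret → Medium (disagree)

Row minima: Tiny=7.5, Small=7.7, Medium=7.7, Large=8.0, Huge=7.5
Best worst-case = 8.0 → Large.
Column bests: θ=9.9, φ=10.1, ψ=9.4, ω=9.1.
Tiny regrets: 2.4, 1.4, 0.0, 0.7 → max 2.4
Small regrets: 1.6, 1.6, 1.7, 0.0 → max 1.7
Medium regrets: 0.9, 0.0, 1.0, 1.4 → max 1.4
Large regrets: 0.0, 2.1, 1.0, 0.3 → max 2.1
Huge regrets: 2.3, 2.6, 0.8, 0.8 → max 2.6
Smallest max regret = 1.4 → Medium.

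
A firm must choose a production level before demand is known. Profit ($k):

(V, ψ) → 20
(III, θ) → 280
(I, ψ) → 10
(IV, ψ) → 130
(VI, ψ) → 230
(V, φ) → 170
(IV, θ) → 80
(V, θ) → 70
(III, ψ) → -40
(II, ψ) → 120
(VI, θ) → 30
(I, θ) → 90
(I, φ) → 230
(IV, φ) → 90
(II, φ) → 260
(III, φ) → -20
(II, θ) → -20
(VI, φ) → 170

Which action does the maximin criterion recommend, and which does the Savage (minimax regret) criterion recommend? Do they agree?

maximin → IV; minimax regret → IV (agree)

Row minima: I=10, II=-20, III=-40, IV=80, V=20, VI=30
Best worst-case = 80 → IV.
Column bests: θ=280, φ=260, ψ=230.
I regrets: 190, 30, 220 → max 220
II regrets: 300, 0, 110 → max 300
III regrets: 0, 280, 270 → max 280
IV regrets: 200, 170, 100 → max 200
V regrets: 210, 90, 210 → max 210
VI regrets: 250, 90, 0 → max 250
Smallest max regret = 200 → IV.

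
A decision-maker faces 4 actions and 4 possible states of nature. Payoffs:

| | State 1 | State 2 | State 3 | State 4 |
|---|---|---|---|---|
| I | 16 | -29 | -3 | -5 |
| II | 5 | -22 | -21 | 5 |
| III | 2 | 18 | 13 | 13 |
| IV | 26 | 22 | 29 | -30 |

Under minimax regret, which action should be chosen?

III

Column bests: State 1=26, State 2=22, State 3=29, State 4=13.
I regrets: 10, 51, 32, 18 → max 51
II regrets: 21, 44, 50, 8 → max 50
III regrets: 24, 4, 16, 0 → max 24
IV regrets: 0, 0, 0, 43 → max 43
Smallest max regret = 24 → III.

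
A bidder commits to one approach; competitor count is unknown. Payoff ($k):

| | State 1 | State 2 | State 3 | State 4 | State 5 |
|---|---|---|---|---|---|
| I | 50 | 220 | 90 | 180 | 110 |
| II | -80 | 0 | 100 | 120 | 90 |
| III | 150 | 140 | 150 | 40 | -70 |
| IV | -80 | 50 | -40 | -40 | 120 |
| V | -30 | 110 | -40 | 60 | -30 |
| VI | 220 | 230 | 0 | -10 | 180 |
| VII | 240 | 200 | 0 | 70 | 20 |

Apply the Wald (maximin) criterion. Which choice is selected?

I

Row minima: I=50, II=-80, III=-70, IV=-80, V=-40, VI=-10, VII=0
Best worst-case = 50 → I.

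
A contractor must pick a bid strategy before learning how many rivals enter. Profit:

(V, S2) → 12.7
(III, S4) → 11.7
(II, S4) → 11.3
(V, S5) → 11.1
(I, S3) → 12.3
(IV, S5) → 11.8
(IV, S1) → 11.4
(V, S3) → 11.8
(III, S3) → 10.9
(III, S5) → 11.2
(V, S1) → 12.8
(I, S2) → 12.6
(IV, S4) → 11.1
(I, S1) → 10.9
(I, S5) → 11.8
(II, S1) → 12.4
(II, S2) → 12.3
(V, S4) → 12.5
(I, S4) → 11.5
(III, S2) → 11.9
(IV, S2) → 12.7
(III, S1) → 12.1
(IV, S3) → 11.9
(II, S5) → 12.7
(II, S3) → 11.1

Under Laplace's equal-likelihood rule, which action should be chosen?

Row averages: I=11.82, II=11.96, III=11.56, IV=11.78, V=12.18
Highest average = 12.18 → V.

V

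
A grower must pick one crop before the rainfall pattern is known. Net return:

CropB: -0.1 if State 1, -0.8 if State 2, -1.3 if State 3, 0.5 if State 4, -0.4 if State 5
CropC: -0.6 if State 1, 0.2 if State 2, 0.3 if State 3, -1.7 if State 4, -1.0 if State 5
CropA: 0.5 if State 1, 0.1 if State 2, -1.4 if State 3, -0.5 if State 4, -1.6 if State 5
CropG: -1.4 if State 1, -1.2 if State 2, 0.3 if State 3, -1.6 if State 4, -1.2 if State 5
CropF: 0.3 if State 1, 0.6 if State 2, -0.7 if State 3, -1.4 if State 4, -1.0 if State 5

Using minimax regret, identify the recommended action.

Column bests: State 1=0.5, State 2=0.6, State 3=0.3, State 4=0.5, State 5=-0.4.
CropB regrets: 0.6, 1.4, 1.6, 0.0, 0.0 → max 1.6
CropC regrets: 1.1, 0.4, 0.0, 2.2, 0.6 → max 2.2
CropA regrets: 0.0, 0.5, 1.7, 1.0, 1.2 → max 1.7
CropG regrets: 1.9, 1.8, 0.0, 2.1, 0.8 → max 2.1
CropF regrets: 0.2, 0.0, 1.0, 1.9, 0.6 → max 1.9
Smallest max regret = 1.6 → CropB.

CropB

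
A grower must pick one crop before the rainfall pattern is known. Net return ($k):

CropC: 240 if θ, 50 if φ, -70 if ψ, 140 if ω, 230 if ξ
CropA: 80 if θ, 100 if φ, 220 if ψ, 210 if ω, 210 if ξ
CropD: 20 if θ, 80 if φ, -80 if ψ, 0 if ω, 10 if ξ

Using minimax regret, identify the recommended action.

Column bests: θ=240, φ=100, ψ=220, ω=210, ξ=230.
CropC regrets: 0, 50, 290, 70, 0 → max 290
CropA regrets: 160, 0, 0, 0, 20 → max 160
CropD regrets: 220, 20, 300, 210, 220 → max 300
Smallest max regret = 160 → CropA.

CropA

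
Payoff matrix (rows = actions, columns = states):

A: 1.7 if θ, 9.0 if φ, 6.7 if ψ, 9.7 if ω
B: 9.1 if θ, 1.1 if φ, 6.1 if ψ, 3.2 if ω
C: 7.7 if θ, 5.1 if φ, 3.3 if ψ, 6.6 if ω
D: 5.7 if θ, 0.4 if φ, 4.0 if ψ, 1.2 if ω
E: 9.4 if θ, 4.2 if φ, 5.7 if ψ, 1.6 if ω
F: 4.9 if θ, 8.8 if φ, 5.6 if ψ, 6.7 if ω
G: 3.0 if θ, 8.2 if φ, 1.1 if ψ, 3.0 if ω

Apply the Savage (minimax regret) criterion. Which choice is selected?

Column bests: θ=9.4, φ=9.0, ψ=6.7, ω=9.7.
A regrets: 7.7, 0.0, 0.0, 0.0 → max 7.7
B regrets: 0.3, 7.9, 0.6, 6.5 → max 7.9
C regrets: 1.7, 3.9, 3.4, 3.1 → max 3.9
D regrets: 3.7, 8.6, 2.7, 8.5 → max 8.6
E regrets: 0.0, 4.8, 1.0, 8.1 → max 8.1
F regrets: 4.5, 0.2, 1.1, 3.0 → max 4.5
G regrets: 6.4, 0.8, 5.6, 6.7 → max 6.7
Smallest max regret = 3.9 → C.

C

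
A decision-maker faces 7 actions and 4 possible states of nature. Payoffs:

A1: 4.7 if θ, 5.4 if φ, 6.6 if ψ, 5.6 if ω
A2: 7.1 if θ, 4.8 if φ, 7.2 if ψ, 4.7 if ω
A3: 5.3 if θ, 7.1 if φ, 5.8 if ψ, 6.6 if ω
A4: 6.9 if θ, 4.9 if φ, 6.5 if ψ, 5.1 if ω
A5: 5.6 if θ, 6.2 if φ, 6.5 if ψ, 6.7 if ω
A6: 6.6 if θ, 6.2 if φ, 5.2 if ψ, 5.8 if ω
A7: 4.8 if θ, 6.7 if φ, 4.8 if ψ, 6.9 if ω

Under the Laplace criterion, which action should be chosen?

Row averages: A1=5.575, A2=5.95, A3=6.2, A4=5.85, A5=6.25, A6=5.95, A7=5.8
Highest average = 6.25 → A5.

A5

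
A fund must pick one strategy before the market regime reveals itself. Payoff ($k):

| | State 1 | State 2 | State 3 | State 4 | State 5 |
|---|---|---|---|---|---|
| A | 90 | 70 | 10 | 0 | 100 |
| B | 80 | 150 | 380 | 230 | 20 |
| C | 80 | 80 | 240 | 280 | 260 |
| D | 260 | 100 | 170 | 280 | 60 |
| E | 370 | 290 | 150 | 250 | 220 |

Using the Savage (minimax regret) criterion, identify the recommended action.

D

Column bests: State 1=370, State 2=290, State 3=380, State 4=280, State 5=260.
A regrets: 280, 220, 370, 280, 160 → max 370
B regrets: 290, 140, 0, 50, 240 → max 290
C regrets: 290, 210, 140, 0, 0 → max 290
D regrets: 110, 190, 210, 0, 200 → max 210
E regrets: 0, 0, 230, 30, 40 → max 230
Smallest max regret = 210 → D.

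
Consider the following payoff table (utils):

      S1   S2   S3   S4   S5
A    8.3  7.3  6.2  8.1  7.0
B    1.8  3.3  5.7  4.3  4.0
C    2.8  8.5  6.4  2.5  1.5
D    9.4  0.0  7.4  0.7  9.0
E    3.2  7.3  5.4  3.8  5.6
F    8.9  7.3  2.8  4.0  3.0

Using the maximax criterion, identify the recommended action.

Row maxima: A=8.3, B=5.7, C=8.5, D=9.4, E=7.3, F=8.9
Best best-case = 9.4 → D.

D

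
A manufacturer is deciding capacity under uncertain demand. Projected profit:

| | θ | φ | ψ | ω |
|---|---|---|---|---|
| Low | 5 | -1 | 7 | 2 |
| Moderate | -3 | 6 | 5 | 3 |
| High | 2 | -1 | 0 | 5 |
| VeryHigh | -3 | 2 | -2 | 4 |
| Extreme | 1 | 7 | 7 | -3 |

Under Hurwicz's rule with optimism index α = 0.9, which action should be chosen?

Low

Low: 0.9·7 + 0.1·(-1) = 6.2
Moderate: 0.9·6 + 0.1·(-3) = 5.1
High: 0.9·5 + 0.1·(-1) = 4.4
VeryHigh: 0.9·4 + 0.1·(-3) = 3.3
Extreme: 0.9·7 + 0.1·(-3) = 6
Highest Hurwicz score = 6.2 → Low.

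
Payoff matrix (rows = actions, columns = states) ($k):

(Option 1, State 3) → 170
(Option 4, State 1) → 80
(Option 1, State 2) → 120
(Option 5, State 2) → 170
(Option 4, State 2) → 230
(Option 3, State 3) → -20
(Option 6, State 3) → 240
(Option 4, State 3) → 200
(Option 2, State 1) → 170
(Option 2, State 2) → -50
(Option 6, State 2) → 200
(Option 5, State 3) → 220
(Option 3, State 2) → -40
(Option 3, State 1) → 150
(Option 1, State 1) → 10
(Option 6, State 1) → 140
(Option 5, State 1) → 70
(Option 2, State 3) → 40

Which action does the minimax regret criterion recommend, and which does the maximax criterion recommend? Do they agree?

Column bests: State 1=170, State 2=230, State 3=240.
Option 1 regrets: 160, 110, 70 → max 160
Option 2 regrets: 0, 280, 200 → max 280
Option 3 regrets: 20, 270, 260 → max 270
Option 4 regrets: 90, 0, 40 → max 90
Option 5 regrets: 100, 60, 20 → max 100
Option 6 regrets: 30, 30, 0 → max 30
Smallest max regret = 30 → Option 6.
Row maxima: Option 1=170, Option 2=170, Option 3=150, Option 4=230, Option 5=220, Option 6=240
Best best-case = 240 → Option 6.

minimax regret → Option 6; maximax → Option 6 (agree)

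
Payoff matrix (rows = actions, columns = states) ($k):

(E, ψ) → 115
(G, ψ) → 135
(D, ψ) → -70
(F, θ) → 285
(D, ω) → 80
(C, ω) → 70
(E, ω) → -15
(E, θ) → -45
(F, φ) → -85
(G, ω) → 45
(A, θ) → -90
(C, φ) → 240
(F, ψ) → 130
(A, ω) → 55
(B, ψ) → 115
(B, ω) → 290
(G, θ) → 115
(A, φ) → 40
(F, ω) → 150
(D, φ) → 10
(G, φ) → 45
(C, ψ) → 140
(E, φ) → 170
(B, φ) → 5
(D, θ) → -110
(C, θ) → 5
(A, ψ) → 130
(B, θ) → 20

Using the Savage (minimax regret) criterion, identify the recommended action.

G

Column bests: θ=285, φ=240, ψ=140, ω=290.
A regrets: 375, 200, 10, 235 → max 375
B regrets: 265, 235, 25, 0 → max 265
C regrets: 280, 0, 0, 220 → max 280
D regrets: 395, 230, 210, 210 → max 395
E regrets: 330, 70, 25, 305 → max 330
F regrets: 0, 325, 10, 140 → max 325
G regrets: 170, 195, 5, 245 → max 245
Smallest max regret = 245 → G.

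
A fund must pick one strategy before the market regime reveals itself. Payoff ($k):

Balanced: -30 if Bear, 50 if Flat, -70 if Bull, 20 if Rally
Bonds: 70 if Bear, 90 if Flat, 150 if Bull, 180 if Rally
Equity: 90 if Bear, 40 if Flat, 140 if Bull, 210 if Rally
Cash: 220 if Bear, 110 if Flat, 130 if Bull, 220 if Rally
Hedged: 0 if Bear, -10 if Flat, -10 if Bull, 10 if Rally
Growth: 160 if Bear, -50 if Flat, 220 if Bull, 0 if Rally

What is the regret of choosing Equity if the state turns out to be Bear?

Best payoff under Bear is 220.
Regret = 220 − 90 = 130.

130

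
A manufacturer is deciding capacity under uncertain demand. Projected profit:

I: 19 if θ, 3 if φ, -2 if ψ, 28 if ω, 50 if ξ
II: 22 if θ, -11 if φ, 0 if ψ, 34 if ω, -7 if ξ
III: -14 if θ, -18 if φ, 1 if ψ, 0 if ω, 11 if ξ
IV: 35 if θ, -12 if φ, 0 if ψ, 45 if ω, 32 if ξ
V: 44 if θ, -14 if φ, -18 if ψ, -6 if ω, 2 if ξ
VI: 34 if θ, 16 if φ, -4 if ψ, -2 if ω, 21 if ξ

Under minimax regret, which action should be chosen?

Column bests: θ=44, φ=16, ψ=1, ω=45, ξ=50.
I regrets: 25, 13, 3, 17, 0 → max 25
II regrets: 22, 27, 1, 11, 57 → max 57
III regrets: 58, 34, 0, 45, 39 → max 58
IV regrets: 9, 28, 1, 0, 18 → max 28
V regrets: 0, 30, 19, 51, 48 → max 51
VI regrets: 10, 0, 5, 47, 29 → max 47
Smallest max regret = 25 → I.

I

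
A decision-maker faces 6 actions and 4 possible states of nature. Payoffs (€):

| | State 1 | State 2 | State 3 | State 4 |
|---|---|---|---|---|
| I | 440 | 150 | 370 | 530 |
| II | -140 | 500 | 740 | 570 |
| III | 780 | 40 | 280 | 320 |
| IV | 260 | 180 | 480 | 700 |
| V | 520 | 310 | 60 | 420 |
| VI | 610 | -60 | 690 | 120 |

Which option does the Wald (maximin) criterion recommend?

Row minima: I=150, II=-140, III=40, IV=180, V=60, VI=-60
Best worst-case = 180 → IV.

IV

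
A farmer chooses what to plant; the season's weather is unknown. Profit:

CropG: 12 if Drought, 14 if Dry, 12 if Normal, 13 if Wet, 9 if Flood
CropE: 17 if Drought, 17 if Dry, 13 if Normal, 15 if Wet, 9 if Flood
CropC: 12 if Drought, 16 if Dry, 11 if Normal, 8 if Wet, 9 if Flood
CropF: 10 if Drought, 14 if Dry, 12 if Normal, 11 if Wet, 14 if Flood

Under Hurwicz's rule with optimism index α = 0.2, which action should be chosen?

CropG: 0.2·14 + 0.8·9 = 10
CropE: 0.2·17 + 0.8·9 = 10.6
CropC: 0.2·16 + 0.8·8 = 9.6
CropF: 0.2·14 + 0.8·10 = 10.8
Highest Hurwicz score = 10.8 → CropF.

CropF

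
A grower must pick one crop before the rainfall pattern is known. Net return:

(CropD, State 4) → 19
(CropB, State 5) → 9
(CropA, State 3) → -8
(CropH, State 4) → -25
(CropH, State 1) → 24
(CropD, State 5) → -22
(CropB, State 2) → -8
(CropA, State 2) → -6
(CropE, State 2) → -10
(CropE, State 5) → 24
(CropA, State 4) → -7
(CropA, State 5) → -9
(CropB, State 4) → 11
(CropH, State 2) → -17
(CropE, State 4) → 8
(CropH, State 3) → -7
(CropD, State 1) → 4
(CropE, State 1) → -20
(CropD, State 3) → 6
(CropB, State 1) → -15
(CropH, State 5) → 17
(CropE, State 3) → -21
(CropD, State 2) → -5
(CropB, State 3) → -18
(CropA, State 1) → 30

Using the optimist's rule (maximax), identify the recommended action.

CropA

Row maxima: CropA=30, CropE=24, CropB=11, CropH=24, CropD=19
Best best-case = 30 → CropA.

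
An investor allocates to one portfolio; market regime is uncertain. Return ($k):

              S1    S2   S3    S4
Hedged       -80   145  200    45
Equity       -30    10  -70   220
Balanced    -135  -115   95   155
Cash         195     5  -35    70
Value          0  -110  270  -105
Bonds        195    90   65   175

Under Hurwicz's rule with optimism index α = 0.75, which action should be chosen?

Value

Hedged: 0.75·200 + 0.25·(-80) = 130
Equity: 0.75·220 + 0.25·(-70) = 147.5
Balanced: 0.75·155 + 0.25·(-135) = 82.5
Cash: 0.75·195 + 0.25·(-35) = 137.5
Value: 0.75·270 + 0.25·(-110) = 175
Bonds: 0.75·195 + 0.25·65 = 162.5
Highest Hurwicz score = 175 → Value.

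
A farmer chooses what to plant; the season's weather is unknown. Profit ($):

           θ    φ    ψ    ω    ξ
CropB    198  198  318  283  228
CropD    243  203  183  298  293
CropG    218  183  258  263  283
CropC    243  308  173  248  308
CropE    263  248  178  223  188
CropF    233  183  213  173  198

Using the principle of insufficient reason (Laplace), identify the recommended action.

Row averages: CropB=245, CropD=244, CropG=241, CropC=256, CropE=220, CropF=200
Highest average = 256 → CropC.

CropC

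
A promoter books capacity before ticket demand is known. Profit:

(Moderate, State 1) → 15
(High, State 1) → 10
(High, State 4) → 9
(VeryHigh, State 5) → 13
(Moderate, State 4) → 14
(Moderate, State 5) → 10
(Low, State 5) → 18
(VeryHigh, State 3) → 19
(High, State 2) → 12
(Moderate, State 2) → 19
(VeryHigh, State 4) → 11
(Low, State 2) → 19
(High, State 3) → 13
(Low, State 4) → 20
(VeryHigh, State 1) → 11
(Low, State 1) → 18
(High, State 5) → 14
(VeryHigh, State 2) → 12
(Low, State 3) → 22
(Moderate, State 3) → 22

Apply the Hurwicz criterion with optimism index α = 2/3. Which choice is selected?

Low

Low: 2/3·22 + 1/3·18 = 62/3
Moderate: 2/3·22 + 1/3·10 = 18
High: 2/3·14 + 1/3·9 = 37/3
VeryHigh: 2/3·19 + 1/3·11 = 49/3
Highest Hurwicz score = 62/3 → Low.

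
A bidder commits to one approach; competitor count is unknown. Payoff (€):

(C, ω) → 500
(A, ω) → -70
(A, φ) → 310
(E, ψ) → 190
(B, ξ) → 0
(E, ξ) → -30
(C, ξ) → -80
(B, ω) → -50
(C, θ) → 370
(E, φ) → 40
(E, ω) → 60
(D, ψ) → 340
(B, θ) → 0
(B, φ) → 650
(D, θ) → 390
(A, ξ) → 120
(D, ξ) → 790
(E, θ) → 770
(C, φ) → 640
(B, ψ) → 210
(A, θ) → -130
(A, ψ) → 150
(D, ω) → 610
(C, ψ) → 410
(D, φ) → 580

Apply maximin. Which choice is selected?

D

Row minima: A=-130, B=-50, C=-80, D=340, E=-30
Best worst-case = 340 → D.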